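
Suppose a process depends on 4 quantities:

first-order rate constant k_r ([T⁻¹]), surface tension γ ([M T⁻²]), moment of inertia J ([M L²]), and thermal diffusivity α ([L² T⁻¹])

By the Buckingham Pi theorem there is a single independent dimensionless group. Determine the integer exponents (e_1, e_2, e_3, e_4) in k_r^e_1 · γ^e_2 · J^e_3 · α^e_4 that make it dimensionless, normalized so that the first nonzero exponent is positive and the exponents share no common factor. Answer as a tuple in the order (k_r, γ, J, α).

(3, -1, 1, -1)

M: e_1·(0) + e_2·(1) + e_3·(1) + e_4·(0) = 0
L: e_1·(0) + e_2·(0) + e_3·(2) + e_4·(2) = 0
T: e_1·(-1) + e_2·(-2) + e_3·(0) + e_4·(-1) = 0
Solving this homogeneous linear system for the smallest-integer solution (first nonzero entry positive) gives (3, -1, 1, -1).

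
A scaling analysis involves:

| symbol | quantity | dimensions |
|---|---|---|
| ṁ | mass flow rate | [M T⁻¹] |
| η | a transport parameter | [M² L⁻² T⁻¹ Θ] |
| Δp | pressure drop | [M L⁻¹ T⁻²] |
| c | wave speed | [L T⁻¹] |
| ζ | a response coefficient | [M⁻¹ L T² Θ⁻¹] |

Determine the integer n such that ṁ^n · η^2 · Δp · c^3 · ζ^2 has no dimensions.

-3

Balance the M exponent: (1)·n from ṁ, plus 2·(2) + (1) + 3·(0) + 2·(-1) = 3 from the rest, must sum to zero.
n + 3 = 0, so n = -3.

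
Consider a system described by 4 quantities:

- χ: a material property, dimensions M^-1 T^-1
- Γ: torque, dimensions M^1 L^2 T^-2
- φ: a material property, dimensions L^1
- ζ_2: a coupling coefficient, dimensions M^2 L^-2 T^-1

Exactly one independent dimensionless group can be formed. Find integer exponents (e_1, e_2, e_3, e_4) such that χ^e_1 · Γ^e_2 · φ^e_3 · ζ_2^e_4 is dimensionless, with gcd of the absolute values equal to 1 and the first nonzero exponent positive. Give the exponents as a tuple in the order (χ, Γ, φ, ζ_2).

M: e_1·(-1) + e_2·(1) + e_3·(0) + e_4·(2) = 0
L: e_1·(0) + e_2·(2) + e_3·(1) + e_4·(-2) = 0
T: e_1·(-1) + e_2·(-2) + e_3·(0) + e_4·(-1) = 0
Solving this homogeneous linear system for the smallest-integer solution (first nonzero entry positive) gives (1, -1, 4, 1).

(1, -1, 4, 1)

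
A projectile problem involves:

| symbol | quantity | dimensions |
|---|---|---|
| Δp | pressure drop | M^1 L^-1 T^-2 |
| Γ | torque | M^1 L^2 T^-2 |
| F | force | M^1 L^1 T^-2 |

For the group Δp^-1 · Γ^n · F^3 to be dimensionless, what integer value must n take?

-2

Balance the M exponent: (1)·n from Γ, plus −(1) + 3·(1) = 2 from the rest, must sum to zero.
n + 2 = 0, so n = -2.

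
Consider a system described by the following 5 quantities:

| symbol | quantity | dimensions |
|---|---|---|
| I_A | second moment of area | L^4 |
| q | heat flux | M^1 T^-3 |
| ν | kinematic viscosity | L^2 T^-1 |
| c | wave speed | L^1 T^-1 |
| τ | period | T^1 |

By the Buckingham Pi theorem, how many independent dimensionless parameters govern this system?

There are 5 variables and 3 base dimensions (M, L, T).
The dimension matrix has rank 3.
Independent dimensionless groups: 5 − 3 = 2.

2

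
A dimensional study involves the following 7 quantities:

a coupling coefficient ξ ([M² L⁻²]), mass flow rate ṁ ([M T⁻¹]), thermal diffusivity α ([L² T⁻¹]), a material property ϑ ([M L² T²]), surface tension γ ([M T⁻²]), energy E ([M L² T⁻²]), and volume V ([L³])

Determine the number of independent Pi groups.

4

There are 7 variables and 3 base dimensions (M, L, T).
The dimension matrix has rank 3.
Independent dimensionless groups: 7 − 3 = 4.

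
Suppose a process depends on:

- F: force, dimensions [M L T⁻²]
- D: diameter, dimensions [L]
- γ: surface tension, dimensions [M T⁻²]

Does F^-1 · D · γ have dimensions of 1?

Sum the exponent of each base dimension across the product:
  M: −[F]_M + [D]_M + [γ]_M = −(1) + (0) + (1) = 0
  L: −[F]_L + [D]_L + [γ]_L = −(1) + (1) + (0) = 0
  T: −[F]_T + [D]_T + [γ]_T = −(-2) + (0) + (-2) = 0
All base exponents vanish — dimensionless.

yes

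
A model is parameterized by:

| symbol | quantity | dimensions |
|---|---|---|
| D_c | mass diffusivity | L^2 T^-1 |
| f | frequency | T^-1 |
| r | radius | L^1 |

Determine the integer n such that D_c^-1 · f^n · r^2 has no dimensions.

1

Balance the T exponent: (-1)·n from f, plus −(-1) + 2·(0) = 1 from the rest, must sum to zero.
−n + 1 = 0, so n = 1.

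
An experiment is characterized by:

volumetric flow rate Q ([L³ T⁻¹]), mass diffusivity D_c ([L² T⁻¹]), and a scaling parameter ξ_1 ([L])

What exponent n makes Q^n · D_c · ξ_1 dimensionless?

Balance the L exponent: (3)·n from Q, plus (2) + (1) = 3 from the rest, must sum to zero.
3n + 3 = 0, so n = -1.

-1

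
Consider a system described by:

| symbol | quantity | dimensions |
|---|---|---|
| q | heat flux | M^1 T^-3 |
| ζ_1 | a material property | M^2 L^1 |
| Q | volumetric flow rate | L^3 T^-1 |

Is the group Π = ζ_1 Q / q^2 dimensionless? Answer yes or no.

no

Sum the exponent of each base dimension across the product:
  M: −2·[q]_M + [ζ_1]_M + [Q]_M = −2·(1) + (2) + (0) = 0
  L: −2·[q]_L + [ζ_1]_L + [Q]_L = −2·(0) + (1) + (3) = 4
  T: −2·[q]_T + [ζ_1]_T + [Q]_T = −2·(-3) + (0) + (-1) = 5
Net dimensions [L⁴ T⁵] ≠ [1] — not dimensionless.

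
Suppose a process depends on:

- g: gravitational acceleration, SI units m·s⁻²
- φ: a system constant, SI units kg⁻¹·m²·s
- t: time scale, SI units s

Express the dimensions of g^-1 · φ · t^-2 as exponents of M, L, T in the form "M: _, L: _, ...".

Collect each base-dimension exponent across the product:
  M: −(0) + (-1) − 2·(0) = -1
  L: −(1) + (2) − 2·(0) = 1
  T: −(-2) + (1) − 2·(1) = 1
So the dimensions are [M⁻¹ L T].

M: -1, L: 1, T: 1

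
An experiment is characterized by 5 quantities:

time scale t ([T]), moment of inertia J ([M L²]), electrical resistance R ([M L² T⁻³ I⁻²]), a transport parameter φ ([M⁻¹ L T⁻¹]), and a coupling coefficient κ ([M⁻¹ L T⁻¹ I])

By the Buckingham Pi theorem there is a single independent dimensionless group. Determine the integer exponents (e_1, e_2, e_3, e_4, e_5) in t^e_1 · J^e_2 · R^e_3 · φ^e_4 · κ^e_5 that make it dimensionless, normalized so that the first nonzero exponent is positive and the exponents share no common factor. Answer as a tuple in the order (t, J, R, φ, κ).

(3, -1, 1, -2, 2)

M: e_1·(0) + e_2·(1) + e_3·(1) + e_4·(-1) + e_5·(-1) = 0
L: e_1·(0) + e_2·(2) + e_3·(2) + e_4·(1) + e_5·(1) = 0
T: e_1·(1) + e_2·(0) + e_3·(-3) + e_4·(-1) + e_5·(-1) = 0
I: e_1·(0) + e_2·(0) + e_3·(-2) + e_4·(0) + e_5·(1) = 0
Solving this homogeneous linear system for the smallest-integer solution (first nonzero entry positive) gives (3, -1, 1, -2, 2).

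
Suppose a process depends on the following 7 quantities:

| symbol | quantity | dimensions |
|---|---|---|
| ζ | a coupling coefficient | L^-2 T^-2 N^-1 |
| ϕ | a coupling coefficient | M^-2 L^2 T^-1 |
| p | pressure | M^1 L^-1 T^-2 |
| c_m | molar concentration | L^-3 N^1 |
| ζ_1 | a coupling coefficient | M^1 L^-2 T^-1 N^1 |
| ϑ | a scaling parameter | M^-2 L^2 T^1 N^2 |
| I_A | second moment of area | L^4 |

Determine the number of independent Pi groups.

3

There are 7 variables and 4 base dimensions (M, L, T, N).
The dimension matrix has rank 4.
Independent dimensionless groups: 7 − 4 = 3.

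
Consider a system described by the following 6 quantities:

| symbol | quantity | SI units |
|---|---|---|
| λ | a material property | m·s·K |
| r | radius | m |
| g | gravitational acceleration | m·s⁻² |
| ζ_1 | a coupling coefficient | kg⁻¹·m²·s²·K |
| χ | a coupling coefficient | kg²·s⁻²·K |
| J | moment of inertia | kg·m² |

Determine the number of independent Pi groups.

There are 6 variables and 4 base dimensions (M, L, T, Θ).
The dimension matrix has rank 4.
Independent dimensionless groups: 6 − 4 = 2.

2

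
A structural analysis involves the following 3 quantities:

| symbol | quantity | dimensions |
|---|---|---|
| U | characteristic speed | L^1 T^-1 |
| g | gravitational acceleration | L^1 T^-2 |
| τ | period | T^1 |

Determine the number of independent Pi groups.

There are 3 variables and 2 base dimensions (L, T).
The dimension matrix has rank 2.
Independent dimensionless groups: 3 − 2 = 1.

1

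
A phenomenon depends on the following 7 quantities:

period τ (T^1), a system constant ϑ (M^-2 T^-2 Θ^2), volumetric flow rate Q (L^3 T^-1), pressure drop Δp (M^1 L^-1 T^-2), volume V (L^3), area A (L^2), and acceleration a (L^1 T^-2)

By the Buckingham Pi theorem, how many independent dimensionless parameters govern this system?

3

There are 7 variables and 4 base dimensions (M, L, T, Θ).
The dimension matrix has rank 4.
Independent dimensionless groups: 7 − 4 = 3.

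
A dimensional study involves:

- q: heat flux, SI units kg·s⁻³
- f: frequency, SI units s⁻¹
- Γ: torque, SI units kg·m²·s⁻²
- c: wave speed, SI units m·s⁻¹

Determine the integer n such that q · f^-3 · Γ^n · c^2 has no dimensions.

Balance the M exponent: (1)·n from Γ, plus (1) − 3·(0) + 2·(0) = 1 from the rest, must sum to zero.
n + 1 = 0, so n = -1.

-1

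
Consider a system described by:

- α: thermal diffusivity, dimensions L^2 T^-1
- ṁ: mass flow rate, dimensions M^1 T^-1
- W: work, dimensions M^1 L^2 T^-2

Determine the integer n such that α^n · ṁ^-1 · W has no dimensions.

-1

Balance the L exponent: (2)·n from α, plus −(0) + (2) = 2 from the rest, must sum to zero.
2n + 2 = 0, so n = -1.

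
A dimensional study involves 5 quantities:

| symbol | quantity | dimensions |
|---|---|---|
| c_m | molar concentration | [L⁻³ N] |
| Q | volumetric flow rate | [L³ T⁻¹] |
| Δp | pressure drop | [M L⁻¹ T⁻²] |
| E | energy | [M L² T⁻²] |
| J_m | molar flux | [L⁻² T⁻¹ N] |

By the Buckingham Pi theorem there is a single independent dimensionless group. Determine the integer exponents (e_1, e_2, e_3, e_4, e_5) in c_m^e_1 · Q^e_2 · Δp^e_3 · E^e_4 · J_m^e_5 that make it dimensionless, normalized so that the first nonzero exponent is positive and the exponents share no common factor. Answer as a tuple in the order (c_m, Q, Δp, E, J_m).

(3, 3, 2, -2, -3)

M: e_1·(0) + e_2·(0) + e_3·(1) + e_4·(1) + e_5·(0) = 0
L: e_1·(-3) + e_2·(3) + e_3·(-1) + e_4·(2) + e_5·(-2) = 0
T: e_1·(0) + e_2·(-1) + e_3·(-2) + e_4·(-2) + e_5·(-1) = 0
N: e_1·(1) + e_2·(0) + e_3·(0) + e_4·(0) + e_5·(1) = 0
Solving this homogeneous linear system for the smallest-integer solution (first nonzero entry positive) gives (3, 3, 2, -2, -3).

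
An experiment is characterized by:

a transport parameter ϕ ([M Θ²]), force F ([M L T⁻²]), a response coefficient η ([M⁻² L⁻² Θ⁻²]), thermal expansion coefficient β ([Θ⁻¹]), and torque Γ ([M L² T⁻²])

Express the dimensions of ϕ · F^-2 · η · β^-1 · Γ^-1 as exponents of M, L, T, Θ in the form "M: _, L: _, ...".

M: -4, L: -6, T: 6, Θ: 1

Collect each base-dimension exponent across the product:
  M: (1) − 2·(1) + (-2) − (0) − (1) = -4
  L: (0) − 2·(1) + (-2) − (0) − (2) = -6
  T: (0) − 2·(-2) + (0) − (0) − (-2) = 6
  Θ: (2) − 2·(0) + (-2) − (-1) − (0) = 1
So the dimensions are [M⁻⁴ L⁻⁶ T⁶ Θ].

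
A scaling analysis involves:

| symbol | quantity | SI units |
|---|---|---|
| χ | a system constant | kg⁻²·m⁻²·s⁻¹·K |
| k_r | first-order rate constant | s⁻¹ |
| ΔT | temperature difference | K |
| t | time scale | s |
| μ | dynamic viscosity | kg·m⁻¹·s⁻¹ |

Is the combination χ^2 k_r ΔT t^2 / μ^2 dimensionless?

no

Sum the exponent of each base dimension across the product:
  M: 2·[χ]_M + [k_r]_M + [ΔT]_M + 2·[t]_M − 2·[μ]_M = 2·(-2) + (0) + (0) + 2·(0) − 2·(1) = -6
  L: 2·[χ]_L + [k_r]_L + [ΔT]_L + 2·[t]_L − 2·[μ]_L = 2·(-2) + (0) + (0) + 2·(0) − 2·(-1) = -2
  T: 2·[χ]_T + [k_r]_T + [ΔT]_T + 2·[t]_T − 2·[μ]_T = 2·(-1) + (-1) + (0) + 2·(1) − 2·(-1) = 1
  Θ: 2·[χ]_Θ + [k_r]_Θ + [ΔT]_Θ + 2·[t]_Θ − 2·[μ]_Θ = 2·(1) + (0) + (1) + 2·(0) − 2·(0) = 3
Net dimensions [M⁻⁶ L⁻² T Θ³] ≠ [1] — not dimensionless.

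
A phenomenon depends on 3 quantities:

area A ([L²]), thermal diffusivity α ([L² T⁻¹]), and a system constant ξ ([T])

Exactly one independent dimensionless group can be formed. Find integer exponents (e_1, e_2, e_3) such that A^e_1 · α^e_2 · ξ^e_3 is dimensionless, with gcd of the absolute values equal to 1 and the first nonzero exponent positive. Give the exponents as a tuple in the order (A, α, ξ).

L: e_1·(2) + e_2·(2) + e_3·(0) = 0
T: e_1·(0) + e_2·(-1) + e_3·(1) = 0
Solving this homogeneous linear system for the smallest-integer solution (first nonzero entry positive) gives (1, -1, -1).

(1, -1, -1)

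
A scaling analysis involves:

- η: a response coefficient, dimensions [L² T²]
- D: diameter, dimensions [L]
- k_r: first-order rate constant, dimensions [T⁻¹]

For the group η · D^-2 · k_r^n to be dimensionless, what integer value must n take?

Balance the T exponent: (-1)·n from k_r, plus (2) − 2·(0) = 2 from the rest, must sum to zero.
−n + 2 = 0, so n = 2.

2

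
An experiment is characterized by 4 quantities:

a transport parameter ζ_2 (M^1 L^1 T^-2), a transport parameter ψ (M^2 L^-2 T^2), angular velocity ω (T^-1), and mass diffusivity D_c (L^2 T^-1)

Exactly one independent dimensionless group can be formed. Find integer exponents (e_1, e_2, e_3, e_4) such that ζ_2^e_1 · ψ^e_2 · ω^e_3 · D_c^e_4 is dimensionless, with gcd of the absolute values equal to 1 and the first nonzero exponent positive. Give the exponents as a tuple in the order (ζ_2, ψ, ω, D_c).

(2, -1, -4, -2)

M: e_1·(1) + e_2·(2) + e_3·(0) + e_4·(0) = 0
L: e_1·(1) + e_2·(-2) + e_3·(0) + e_4·(2) = 0
T: e_1·(-2) + e_2·(2) + e_3·(-1) + e_4·(-1) = 0
Solving this homogeneous linear system for the smallest-integer solution (first nonzero entry positive) gives (2, -1, -4, -2).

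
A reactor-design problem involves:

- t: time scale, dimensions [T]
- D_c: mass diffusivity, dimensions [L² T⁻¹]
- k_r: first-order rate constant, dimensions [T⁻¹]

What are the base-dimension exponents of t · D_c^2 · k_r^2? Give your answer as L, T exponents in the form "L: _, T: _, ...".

L: 4, T: -3

Collect each base-dimension exponent across the product:
  L: (0) + 2·(2) + 2·(0) = 4
  T: (1) + 2·(-1) + 2·(-1) = -3
So the dimensions are [L⁴ T⁻³].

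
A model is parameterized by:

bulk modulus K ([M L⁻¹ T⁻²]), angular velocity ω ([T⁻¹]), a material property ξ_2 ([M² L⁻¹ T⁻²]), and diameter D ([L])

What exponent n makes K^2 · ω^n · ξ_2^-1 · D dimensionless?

Balance the T exponent: (-1)·n from ω, plus 2·(-2) − (-2) + (0) = -2 from the rest, must sum to zero.
−n − 2 = 0, so n = -2.

-2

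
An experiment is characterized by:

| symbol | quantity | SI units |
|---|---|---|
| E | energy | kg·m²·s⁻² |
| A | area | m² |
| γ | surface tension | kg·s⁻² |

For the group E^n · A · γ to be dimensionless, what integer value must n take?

-1

Balance the M exponent: (1)·n from E, plus (0) + (1) = 1 from the rest, must sum to zero.
n + 1 = 0, so n = -1.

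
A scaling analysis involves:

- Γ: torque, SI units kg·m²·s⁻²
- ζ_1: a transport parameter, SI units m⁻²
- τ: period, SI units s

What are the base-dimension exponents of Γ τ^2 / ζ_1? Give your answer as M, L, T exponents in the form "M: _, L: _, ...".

M: 1, L: 4, T: 0

Collect each base-dimension exponent across the product:
  M: (1) − (0) + 2·(0) = 1
  L: (2) − (-2) + 2·(0) = 4
  T: (-2) − (0) + 2·(1) = 0
So the dimensions are [M L⁴].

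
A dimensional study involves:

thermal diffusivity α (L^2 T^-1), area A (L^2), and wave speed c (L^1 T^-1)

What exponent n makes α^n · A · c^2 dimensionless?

-2

Balance the L exponent: (2)·n from α, plus (2) + 2·(1) = 4 from the rest, must sum to zero.
2n + 4 = 0, so n = -2.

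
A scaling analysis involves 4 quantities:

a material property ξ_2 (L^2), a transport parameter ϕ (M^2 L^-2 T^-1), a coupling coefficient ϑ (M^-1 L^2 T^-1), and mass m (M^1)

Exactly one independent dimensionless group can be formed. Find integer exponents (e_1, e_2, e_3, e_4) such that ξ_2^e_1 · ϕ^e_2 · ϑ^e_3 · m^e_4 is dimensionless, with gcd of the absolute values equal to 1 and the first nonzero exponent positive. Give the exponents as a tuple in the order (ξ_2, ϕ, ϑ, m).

M: e_1·(0) + e_2·(2) + e_3·(-1) + e_4·(1) = 0
L: e_1·(2) + e_2·(-2) + e_3·(2) + e_4·(0) = 0
T: e_1·(0) + e_2·(-1) + e_3·(-1) + e_4·(0) = 0
Solving this homogeneous linear system for the smallest-integer solution (first nonzero entry positive) gives (2, 1, -1, -3).

(2, 1, -1, -3)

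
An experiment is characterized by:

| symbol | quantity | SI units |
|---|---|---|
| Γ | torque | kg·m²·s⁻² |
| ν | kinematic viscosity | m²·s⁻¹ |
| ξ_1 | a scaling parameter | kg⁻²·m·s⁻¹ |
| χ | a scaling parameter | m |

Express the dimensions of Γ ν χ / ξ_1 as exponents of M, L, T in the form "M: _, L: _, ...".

M: 3, L: 4, T: -2

Collect each base-dimension exponent across the product:
  M: (1) + (0) − (-2) + (0) = 3
  L: (2) + (2) − (1) + (1) = 4
  T: (-2) + (-1) − (-1) + (0) = -2
So the dimensions are [M³ L⁴ T⁻²].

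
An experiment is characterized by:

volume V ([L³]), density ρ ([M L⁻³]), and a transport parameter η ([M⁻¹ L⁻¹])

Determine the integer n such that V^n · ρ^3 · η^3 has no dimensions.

Balance the L exponent: (3)·n from V, plus 3·(-3) + 3·(-1) = -12 from the rest, must sum to zero.
3n − 12 = 0, so n = 4.

4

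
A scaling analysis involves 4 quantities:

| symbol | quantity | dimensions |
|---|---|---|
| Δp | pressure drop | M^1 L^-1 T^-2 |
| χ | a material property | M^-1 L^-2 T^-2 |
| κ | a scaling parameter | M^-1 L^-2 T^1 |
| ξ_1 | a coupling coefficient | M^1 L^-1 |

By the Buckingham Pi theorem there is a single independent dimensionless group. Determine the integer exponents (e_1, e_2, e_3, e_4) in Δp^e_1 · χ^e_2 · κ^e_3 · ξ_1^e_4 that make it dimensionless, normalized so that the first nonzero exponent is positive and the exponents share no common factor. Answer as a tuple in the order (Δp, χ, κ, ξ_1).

M: e_1·(1) + e_2·(-1) + e_3·(-1) + e_4·(1) = 0
L: e_1·(-1) + e_2·(-2) + e_3·(-2) + e_4·(-1) = 0
T: e_1·(-2) + e_2·(-2) + e_3·(1) + e_4·(0) = 0
Solving this homogeneous linear system for the smallest-integer solution (first nonzero entry positive) gives (3, -2, 2, -3).

(3, -2, 2, -3)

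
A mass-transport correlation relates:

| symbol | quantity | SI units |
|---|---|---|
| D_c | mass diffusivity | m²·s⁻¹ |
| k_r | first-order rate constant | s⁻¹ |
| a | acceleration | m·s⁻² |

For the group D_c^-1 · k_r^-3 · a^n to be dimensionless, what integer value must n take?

Balance the L exponent: (1)·n from a, plus −(2) − 3·(0) = -2 from the rest, must sum to zero.
n − 2 = 0, so n = 2.

2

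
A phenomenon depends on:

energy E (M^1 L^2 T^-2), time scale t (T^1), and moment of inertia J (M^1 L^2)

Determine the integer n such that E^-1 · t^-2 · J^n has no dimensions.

1

Balance the M exponent: (1)·n from J, plus −(1) − 2·(0) = -1 from the rest, must sum to zero.
n − 1 = 0, so n = 1.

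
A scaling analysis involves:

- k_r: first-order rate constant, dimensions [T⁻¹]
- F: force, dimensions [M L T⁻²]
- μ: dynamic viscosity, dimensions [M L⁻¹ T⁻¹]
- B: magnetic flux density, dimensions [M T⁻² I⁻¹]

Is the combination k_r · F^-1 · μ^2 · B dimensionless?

Sum the exponent of each base dimension across the product:
  M: [k_r]_M − [F]_M + 2·[μ]_M + [B]_M = (0) − (1) + 2·(1) + (1) = 2
  L: [k_r]_L − [F]_L + 2·[μ]_L + [B]_L = (0) − (1) + 2·(-1) + (0) = -3
  T: [k_r]_T − [F]_T + 2·[μ]_T + [B]_T = (-1) − (-2) + 2·(-1) + (-2) = -3
  I: [k_r]_I − [F]_I + 2·[μ]_I + [B]_I = (0) − (0) + 2·(0) + (-1) = -1
Net dimensions [M² L⁻³ T⁻³ I⁻¹] ≠ [1] — not dimensionless.

no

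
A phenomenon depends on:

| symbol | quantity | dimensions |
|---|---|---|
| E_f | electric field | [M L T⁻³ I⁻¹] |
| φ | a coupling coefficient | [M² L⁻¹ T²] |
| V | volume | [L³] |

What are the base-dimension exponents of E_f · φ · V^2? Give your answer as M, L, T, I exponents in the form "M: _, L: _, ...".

Collect each base-dimension exponent across the product:
  M: (1) + (2) + 2·(0) = 3
  L: (1) + (-1) + 2·(3) = 6
  T: (-3) + (2) + 2·(0) = -1
  I: (-1) + (0) + 2·(0) = -1
So the dimensions are [M³ L⁶ T⁻¹ I⁻¹].

M: 3, L: 6, T: -1, I: -1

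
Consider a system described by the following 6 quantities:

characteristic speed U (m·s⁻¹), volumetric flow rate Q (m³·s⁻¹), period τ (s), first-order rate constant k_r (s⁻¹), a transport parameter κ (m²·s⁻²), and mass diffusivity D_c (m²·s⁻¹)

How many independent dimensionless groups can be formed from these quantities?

4

There are 6 variables and 2 base dimensions (L, T).
The dimension matrix has rank 2.
Independent dimensionless groups: 6 − 2 = 4.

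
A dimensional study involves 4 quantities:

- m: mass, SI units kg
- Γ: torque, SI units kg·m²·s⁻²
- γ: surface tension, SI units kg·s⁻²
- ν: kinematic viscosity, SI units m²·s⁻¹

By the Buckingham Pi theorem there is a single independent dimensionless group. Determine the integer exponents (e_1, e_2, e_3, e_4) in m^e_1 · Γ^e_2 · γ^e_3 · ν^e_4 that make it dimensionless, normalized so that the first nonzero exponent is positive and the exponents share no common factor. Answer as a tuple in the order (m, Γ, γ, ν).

M: e_1·(1) + e_2·(1) + e_3·(1) + e_4·(0) = 0
L: e_1·(0) + e_2·(2) + e_3·(0) + e_4·(2) = 0
T: e_1·(0) + e_2·(-2) + e_3·(-2) + e_4·(-1) = 0
Solving this homogeneous linear system for the smallest-integer solution (first nonzero entry positive) gives (1, -2, 1, 2).

(1, -2, 1, 2)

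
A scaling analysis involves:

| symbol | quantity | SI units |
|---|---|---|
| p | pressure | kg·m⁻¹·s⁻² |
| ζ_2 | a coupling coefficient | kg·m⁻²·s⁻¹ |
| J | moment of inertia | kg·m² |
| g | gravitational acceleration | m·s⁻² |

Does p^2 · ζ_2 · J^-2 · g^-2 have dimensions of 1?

no

Sum the exponent of each base dimension across the product:
  M: 2·[p]_M + [ζ_2]_M − 2·[J]_M − 2·[g]_M = 2·(1) + (1) − 2·(1) − 2·(0) = 1
  L: 2·[p]_L + [ζ_2]_L − 2·[J]_L − 2·[g]_L = 2·(-1) + (-2) − 2·(2) − 2·(1) = -10
  T: 2·[p]_T + [ζ_2]_T − 2·[J]_T − 2·[g]_T = 2·(-2) + (-1) − 2·(0) − 2·(-2) = -1
Net dimensions [M L⁻¹⁰ T⁻¹] ≠ [1] — not dimensionless.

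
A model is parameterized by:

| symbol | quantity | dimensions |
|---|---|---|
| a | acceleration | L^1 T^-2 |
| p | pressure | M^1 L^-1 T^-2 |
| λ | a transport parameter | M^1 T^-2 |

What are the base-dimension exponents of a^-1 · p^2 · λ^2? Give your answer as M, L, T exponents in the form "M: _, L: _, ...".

Collect each base-dimension exponent across the product:
  M: −(0) + 2·(1) + 2·(1) = 4
  L: −(1) + 2·(-1) + 2·(0) = -3
  T: −(-2) + 2·(-2) + 2·(-2) = -6
So the dimensions are [M⁴ L⁻³ T⁻⁶].

M: 4, L: -3, T: -6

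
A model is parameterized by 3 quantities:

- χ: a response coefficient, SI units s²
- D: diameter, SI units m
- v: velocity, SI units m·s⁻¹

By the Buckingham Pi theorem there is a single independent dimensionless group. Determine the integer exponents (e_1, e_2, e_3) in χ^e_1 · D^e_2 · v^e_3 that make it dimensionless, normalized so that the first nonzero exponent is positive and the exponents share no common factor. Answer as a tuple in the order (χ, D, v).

(1, -2, 2)

L: e_1·(0) + e_2·(1) + e_3·(1) = 0
T: e_1·(2) + e_2·(0) + e_3·(-1) = 0
Solving this homogeneous linear system for the smallest-integer solution (first nonzero entry positive) gives (1, -2, 2).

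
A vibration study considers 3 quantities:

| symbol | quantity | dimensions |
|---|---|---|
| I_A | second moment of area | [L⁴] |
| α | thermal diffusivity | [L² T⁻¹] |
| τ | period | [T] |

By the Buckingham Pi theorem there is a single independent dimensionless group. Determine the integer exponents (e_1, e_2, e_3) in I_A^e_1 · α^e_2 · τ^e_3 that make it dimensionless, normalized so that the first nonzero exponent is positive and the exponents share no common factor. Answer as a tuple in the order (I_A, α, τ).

L: e_1·(4) + e_2·(2) + e_3·(0) = 0
T: e_1·(0) + e_2·(-1) + e_3·(1) = 0
Solving this homogeneous linear system for the smallest-integer solution (first nonzero entry positive) gives (1, -2, -2).

(1, -2, -2)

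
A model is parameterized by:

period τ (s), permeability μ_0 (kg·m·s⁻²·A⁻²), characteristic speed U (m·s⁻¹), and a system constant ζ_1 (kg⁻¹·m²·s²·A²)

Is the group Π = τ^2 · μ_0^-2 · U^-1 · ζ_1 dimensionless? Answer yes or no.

no

Sum the exponent of each base dimension across the product:
  M: 2·[τ]_M − 2·[μ_0]_M − [U]_M + [ζ_1]_M = 2·(0) − 2·(1) − (0) + (-1) = -3
  L: 2·[τ]_L − 2·[μ_0]_L − [U]_L + [ζ_1]_L = 2·(0) − 2·(1) − (1) + (2) = -1
  T: 2·[τ]_T − 2·[μ_0]_T − [U]_T + [ζ_1]_T = 2·(1) − 2·(-2) − (-1) + (2) = 9
  I: 2·[τ]_I − 2·[μ_0]_I − [U]_I + [ζ_1]_I = 2·(0) − 2·(-2) − (0) + (2) = 6
Net dimensions [M⁻³ L⁻¹ T⁹ I⁶] ≠ [1] — not dimensionless.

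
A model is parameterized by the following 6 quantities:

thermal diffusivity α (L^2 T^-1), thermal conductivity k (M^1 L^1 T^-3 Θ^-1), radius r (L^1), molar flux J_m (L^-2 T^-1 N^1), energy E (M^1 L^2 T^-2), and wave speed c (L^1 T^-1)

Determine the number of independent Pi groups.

There are 6 variables and 5 base dimensions (M, L, T, Θ, N).
The dimension matrix has rank 5.
Independent dimensionless groups: 6 − 5 = 1.

1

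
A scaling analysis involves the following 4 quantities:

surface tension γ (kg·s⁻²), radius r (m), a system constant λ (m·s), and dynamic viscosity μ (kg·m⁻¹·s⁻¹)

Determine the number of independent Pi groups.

There are 4 variables and 3 base dimensions (M, L, T).
The dimension matrix has rank 3.
Independent dimensionless groups: 4 − 3 = 1.

1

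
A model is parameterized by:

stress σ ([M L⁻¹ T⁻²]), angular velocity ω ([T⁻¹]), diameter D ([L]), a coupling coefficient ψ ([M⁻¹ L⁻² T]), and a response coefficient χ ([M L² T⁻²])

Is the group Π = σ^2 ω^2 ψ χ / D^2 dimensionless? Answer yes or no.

no

Sum the exponent of each base dimension across the product:
  M: 2·[σ]_M + 2·[ω]_M − 2·[D]_M + [ψ]_M + [χ]_M = 2·(1) + 2·(0) − 2·(0) + (-1) + (1) = 2
  L: 2·[σ]_L + 2·[ω]_L − 2·[D]_L + [ψ]_L + [χ]_L = 2·(-1) + 2·(0) − 2·(1) + (-2) + (2) = -4
  T: 2·[σ]_T + 2·[ω]_T − 2·[D]_T + [ψ]_T + [χ]_T = 2·(-2) + 2·(-1) − 2·(0) + (1) + (-2) = -7
Net dimensions [M² L⁻⁴ T⁻⁷] ≠ [1] — not dimensionless.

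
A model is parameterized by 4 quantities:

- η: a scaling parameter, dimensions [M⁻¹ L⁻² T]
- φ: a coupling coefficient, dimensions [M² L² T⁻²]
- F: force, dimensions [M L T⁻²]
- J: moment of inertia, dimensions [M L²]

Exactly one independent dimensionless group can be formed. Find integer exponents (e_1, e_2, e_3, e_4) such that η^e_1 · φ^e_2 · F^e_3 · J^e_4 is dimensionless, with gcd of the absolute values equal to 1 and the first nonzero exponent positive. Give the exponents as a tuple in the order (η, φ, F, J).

(2, -1, 2, 2)

M: e_1·(-1) + e_2·(2) + e_3·(1) + e_4·(1) = 0
L: e_1·(-2) + e_2·(2) + e_3·(1) + e_4·(2) = 0
T: e_1·(1) + e_2·(-2) + e_3·(-2) + e_4·(0) = 0
Solving this homogeneous linear system for the smallest-integer solution (first nonzero entry positive) gives (2, -1, 2, 2).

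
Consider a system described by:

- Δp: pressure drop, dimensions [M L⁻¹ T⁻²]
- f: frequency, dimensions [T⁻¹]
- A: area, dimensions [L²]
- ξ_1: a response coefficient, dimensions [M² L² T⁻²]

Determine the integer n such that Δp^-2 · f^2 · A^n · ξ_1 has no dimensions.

-2

Balance the L exponent: (2)·n from A, plus −2·(-1) + 2·(0) + (2) = 4 from the rest, must sum to zero.
2n + 4 = 0, so n = -2.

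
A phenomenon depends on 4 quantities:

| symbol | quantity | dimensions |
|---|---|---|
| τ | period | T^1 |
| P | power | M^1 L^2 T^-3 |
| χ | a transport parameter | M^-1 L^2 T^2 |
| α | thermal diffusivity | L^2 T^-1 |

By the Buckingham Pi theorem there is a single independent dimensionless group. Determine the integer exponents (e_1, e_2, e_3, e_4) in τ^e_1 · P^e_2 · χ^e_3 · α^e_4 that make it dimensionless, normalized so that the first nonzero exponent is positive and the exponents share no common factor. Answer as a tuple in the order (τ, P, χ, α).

(1, -1, -1, 2)

M: e_1·(0) + e_2·(1) + e_3·(-1) + e_4·(0) = 0
L: e_1·(0) + e_2·(2) + e_3·(2) + e_4·(2) = 0
T: e_1·(1) + e_2·(-3) + e_3·(2) + e_4·(-1) = 0
Solving this homogeneous linear system for the smallest-integer solution (first nonzero entry positive) gives (1, -1, -1, 2).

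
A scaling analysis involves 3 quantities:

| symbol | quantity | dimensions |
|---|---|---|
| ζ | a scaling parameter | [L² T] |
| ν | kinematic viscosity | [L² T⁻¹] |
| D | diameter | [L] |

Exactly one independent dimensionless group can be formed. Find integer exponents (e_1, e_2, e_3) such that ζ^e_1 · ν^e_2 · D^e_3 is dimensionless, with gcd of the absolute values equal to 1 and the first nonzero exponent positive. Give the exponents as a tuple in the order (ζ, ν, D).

(1, 1, -4)

L: e_1·(2) + e_2·(2) + e_3·(1) = 0
T: e_1·(1) + e_2·(-1) + e_3·(0) = 0
Solving this homogeneous linear system for the smallest-integer solution (first nonzero entry positive) gives (1, 1, -4).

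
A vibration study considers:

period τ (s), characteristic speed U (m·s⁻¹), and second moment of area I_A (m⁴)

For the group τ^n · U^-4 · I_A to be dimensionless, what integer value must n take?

-4

Balance the T exponent: (1)·n from τ, plus −4·(-1) + (0) = 4 from the rest, must sum to zero.
n + 4 = 0, so n = -4.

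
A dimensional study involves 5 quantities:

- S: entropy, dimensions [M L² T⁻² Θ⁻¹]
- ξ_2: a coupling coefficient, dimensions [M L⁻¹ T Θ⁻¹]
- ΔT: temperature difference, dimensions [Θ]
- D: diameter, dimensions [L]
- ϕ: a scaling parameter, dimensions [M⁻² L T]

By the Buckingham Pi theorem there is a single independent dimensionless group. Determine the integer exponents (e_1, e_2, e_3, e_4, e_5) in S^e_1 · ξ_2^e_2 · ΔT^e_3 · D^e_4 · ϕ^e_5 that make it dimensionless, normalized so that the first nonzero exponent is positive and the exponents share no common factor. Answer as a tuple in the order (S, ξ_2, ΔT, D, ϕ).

M: e_1·(1) + e_2·(1) + e_3·(0) + e_4·(0) + e_5·(-2) = 0
L: e_1·(2) + e_2·(-1) + e_3·(0) + e_4·(1) + e_5·(1) = 0
T: e_1·(-2) + e_2·(1) + e_3·(0) + e_4·(0) + e_5·(1) = 0
Θ: e_1·(-1) + e_2·(-1) + e_3·(1) + e_4·(0) + e_5·(0) = 0
Solving this homogeneous linear system for the smallest-integer solution (first nonzero entry positive) gives (1, 1, 2, -2, 1).

(1, 1, 2, -2, 1)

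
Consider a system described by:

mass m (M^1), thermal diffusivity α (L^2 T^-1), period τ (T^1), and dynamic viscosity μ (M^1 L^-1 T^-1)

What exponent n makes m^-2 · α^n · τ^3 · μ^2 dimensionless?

Balance the L exponent: (2)·n from α, plus −2·(0) + 3·(0) + 2·(-1) = -2 from the rest, must sum to zero.
2n − 2 = 0, so n = 1.

1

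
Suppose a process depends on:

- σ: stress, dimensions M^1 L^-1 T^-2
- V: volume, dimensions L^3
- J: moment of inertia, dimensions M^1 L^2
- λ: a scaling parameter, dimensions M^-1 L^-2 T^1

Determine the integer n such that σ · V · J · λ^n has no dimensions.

Balance the M exponent: (-1)·n from λ, plus (1) + (0) + (1) = 2 from the rest, must sum to zero.
−n + 2 = 0, so n = 2.

2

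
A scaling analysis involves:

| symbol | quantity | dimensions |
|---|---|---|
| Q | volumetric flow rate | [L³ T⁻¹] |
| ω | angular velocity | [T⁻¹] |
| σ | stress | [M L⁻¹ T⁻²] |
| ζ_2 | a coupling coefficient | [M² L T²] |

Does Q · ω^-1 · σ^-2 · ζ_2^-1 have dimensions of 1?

Sum the exponent of each base dimension across the product:
  M: [Q]_M − [ω]_M − 2·[σ]_M − [ζ_2]_M = (0) − (0) − 2·(1) − (2) = -4
  L: [Q]_L − [ω]_L − 2·[σ]_L − [ζ_2]_L = (3) − (0) − 2·(-1) − (1) = 4
  T: [Q]_T − [ω]_T − 2·[σ]_T − [ζ_2]_T = (-1) − (-1) − 2·(-2) − (2) = 2
Net dimensions [M⁻⁴ L⁴ T²] ≠ [1] — not dimensionless.

no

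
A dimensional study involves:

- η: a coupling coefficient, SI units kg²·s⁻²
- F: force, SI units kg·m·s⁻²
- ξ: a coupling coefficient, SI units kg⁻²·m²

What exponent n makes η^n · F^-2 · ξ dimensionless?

2

Balance the M exponent: (2)·n from η, plus −2·(1) + (-2) = -4 from the rest, must sum to zero.
2n − 4 = 0, so n = 2.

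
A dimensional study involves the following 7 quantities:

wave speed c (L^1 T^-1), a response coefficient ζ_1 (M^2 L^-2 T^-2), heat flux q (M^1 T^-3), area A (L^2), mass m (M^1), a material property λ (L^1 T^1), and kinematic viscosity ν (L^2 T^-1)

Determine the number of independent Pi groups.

4

There are 7 variables and 3 base dimensions (M, L, T).
The dimension matrix has rank 3.
Independent dimensionless groups: 7 − 3 = 4.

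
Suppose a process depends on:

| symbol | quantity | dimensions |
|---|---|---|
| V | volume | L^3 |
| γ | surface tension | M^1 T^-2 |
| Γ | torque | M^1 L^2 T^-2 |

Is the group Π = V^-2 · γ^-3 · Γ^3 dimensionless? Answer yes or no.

yes

Sum the exponent of each base dimension across the product:
  M: −2·[V]_M − 3·[γ]_M + 3·[Γ]_M = −2·(0) − 3·(1) + 3·(1) = 0
  L: −2·[V]_L − 3·[γ]_L + 3·[Γ]_L = −2·(3) − 3·(0) + 3·(2) = 0
  T: −2·[V]_T − 3·[γ]_T + 3·[Γ]_T = −2·(0) − 3·(-2) + 3·(-2) = 0
All base exponents vanish — dimensionless.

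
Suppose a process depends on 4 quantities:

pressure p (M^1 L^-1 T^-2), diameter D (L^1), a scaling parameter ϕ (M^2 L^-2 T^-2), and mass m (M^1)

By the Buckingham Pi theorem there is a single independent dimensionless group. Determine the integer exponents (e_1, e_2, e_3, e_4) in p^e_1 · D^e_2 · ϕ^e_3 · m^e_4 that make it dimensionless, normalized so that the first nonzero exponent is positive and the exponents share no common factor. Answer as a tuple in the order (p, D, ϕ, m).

M: e_1·(1) + e_2·(0) + e_3·(2) + e_4·(1) = 0
L: e_1·(-1) + e_2·(1) + e_3·(-2) + e_4·(0) = 0
T: e_1·(-2) + e_2·(0) + e_3·(-2) + e_4·(0) = 0
Solving this homogeneous linear system for the smallest-integer solution (first nonzero entry positive) gives (1, -1, -1, 1).

(1, -1, -1, 1)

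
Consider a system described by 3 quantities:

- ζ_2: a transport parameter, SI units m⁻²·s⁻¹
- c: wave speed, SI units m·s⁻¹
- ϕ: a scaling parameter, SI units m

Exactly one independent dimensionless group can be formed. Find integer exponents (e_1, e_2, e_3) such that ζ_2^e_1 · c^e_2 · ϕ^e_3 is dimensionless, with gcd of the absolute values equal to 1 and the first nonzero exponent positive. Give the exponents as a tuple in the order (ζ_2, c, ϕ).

(1, -1, 3)

L: e_1·(-2) + e_2·(1) + e_3·(1) = 0
T: e_1·(-1) + e_2·(-1) + e_3·(0) = 0
Solving this homogeneous linear system for the smallest-integer solution (first nonzero entry positive) gives (1, -1, 3).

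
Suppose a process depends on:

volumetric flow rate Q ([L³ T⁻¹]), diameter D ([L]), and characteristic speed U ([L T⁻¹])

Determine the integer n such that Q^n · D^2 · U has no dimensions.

-1

Balance the L exponent: (3)·n from Q, plus 2·(1) + (1) = 3 from the rest, must sum to zero.
3n + 3 = 0, so n = -1.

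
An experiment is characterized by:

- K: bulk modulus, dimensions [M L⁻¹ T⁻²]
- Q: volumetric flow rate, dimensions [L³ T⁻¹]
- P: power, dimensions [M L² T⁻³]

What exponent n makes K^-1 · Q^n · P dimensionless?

Balance the L exponent: (3)·n from Q, plus −(-1) + (2) = 3 from the rest, must sum to zero.
3n + 3 = 0, so n = -1.

-1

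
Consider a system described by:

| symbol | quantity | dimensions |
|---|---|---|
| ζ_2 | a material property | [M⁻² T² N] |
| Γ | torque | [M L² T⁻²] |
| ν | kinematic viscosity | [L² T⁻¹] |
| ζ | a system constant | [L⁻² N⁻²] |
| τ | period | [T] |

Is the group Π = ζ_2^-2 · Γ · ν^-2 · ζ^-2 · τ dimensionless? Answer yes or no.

no

Sum the exponent of each base dimension across the product:
  M: −2·[ζ_2]_M + [Γ]_M − 2·[ν]_M − 2·[ζ]_M + [τ]_M = −2·(-2) + (1) − 2·(0) − 2·(0) + (0) = 5
  L: −2·[ζ_2]_L + [Γ]_L − 2·[ν]_L − 2·[ζ]_L + [τ]_L = −2·(0) + (2) − 2·(2) − 2·(-2) + (0) = 2
  T: −2·[ζ_2]_T + [Γ]_T − 2·[ν]_T − 2·[ζ]_T + [τ]_T = −2·(2) + (-2) − 2·(-1) − 2·(0) + (1) = -3
  N: −2·[ζ_2]_N + [Γ]_N − 2·[ν]_N − 2·[ζ]_N + [τ]_N = −2·(1) + (0) − 2·(0) − 2·(-2) + (0) = 2
Net dimensions [M⁵ L² T⁻³ N²] ≠ [1] — not dimensionless.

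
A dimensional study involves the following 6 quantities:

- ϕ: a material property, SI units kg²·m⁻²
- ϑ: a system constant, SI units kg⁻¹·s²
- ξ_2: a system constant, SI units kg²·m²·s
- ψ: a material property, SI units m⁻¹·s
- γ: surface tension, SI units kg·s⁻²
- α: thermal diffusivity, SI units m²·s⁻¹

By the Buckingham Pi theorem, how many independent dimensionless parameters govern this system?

There are 6 variables and 3 base dimensions (M, L, T).
The dimension matrix has rank 3.
Independent dimensionless groups: 6 − 3 = 3.

3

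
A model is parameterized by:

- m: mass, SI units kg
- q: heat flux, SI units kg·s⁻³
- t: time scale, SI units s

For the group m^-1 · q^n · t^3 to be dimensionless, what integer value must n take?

1

Balance the M exponent: (1)·n from q, plus −(1) + 3·(0) = -1 from the rest, must sum to zero.
n − 1 = 0, so n = 1.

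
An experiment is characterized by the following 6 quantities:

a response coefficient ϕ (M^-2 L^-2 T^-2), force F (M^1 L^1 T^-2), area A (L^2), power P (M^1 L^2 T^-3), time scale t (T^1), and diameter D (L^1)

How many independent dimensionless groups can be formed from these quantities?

There are 6 variables and 3 base dimensions (M, L, T).
The dimension matrix has rank 3.
Independent dimensionless groups: 6 − 3 = 3.

3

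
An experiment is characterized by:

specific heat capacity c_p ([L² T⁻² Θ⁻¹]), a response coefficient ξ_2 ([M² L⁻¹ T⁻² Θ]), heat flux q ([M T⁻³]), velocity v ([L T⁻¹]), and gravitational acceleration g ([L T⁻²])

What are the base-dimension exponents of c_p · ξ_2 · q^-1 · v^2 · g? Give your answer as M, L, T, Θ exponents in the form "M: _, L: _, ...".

Collect each base-dimension exponent across the product:
  M: (0) + (2) − (1) + 2·(0) + (0) = 1
  L: (2) + (-1) − (0) + 2·(1) + (1) = 4
  T: (-2) + (-2) − (-3) + 2·(-1) + (-2) = -5
  Θ: (-1) + (1) − (0) + 2·(0) + (0) = 0
So the dimensions are [M L⁴ T⁻⁵].

M: 1, L: 4, T: -5, Θ: 0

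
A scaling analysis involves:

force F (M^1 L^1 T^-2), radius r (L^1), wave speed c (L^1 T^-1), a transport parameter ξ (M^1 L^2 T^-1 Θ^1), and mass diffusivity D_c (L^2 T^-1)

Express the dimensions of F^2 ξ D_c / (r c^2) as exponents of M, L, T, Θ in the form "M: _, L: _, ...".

M: 3, L: 3, T: -4, Θ: 1

Collect each base-dimension exponent across the product:
  M: 2·(1) − (0) − 2·(0) + (1) + (0) = 3
  L: 2·(1) − (1) − 2·(1) + (2) + (2) = 3
  T: 2·(-2) − (0) − 2·(-1) + (-1) + (-1) = -4
  Θ: 2·(0) − (0) − 2·(0) + (1) + (0) = 1
So the dimensions are [M³ L³ T⁻⁴ Θ].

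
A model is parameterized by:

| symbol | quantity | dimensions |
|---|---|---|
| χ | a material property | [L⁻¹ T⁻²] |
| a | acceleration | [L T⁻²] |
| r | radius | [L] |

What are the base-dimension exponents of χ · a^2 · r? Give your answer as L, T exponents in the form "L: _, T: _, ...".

L: 2, T: -6

Collect each base-dimension exponent across the product:
  L: (-1) + 2·(1) + (1) = 2
  T: (-2) + 2·(-2) + (0) = -6
So the dimensions are [L² T⁻⁶].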